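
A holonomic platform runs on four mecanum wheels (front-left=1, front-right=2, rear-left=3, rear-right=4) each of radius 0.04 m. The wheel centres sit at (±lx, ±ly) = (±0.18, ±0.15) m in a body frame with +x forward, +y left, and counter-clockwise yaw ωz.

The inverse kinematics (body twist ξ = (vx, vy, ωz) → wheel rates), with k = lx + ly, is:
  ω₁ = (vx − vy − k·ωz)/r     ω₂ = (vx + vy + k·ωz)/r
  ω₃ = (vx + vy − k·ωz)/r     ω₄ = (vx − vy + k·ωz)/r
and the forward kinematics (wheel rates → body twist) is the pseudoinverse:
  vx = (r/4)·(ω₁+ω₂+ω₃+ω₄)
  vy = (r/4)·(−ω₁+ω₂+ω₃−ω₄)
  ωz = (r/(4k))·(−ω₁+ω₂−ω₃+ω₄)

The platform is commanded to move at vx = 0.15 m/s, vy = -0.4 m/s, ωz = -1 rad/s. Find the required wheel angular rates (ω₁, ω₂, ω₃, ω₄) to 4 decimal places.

(22.0000, -14.5000, 2.0000, 5.5000)

k = lx + ly = 0.18 + 0.15 = 0.3300;  k·ωz = 0.3300·-1 = -0.3300
ω₁ (FL) = (vx − vy − k·ωz)/r = 0.8800/0.04 = 22.0000
ω₂ (FR) = (vx + vy + k·ωz)/r = -0.5800/0.04 = -14.5000
ω₃ (RL) = (vx + vy − k·ωz)/r = 0.0800/0.04 = 2.0000
ω₄ (RR) = (vx − vy + k·ωz)/r = 0.2200/0.04 = 5.5000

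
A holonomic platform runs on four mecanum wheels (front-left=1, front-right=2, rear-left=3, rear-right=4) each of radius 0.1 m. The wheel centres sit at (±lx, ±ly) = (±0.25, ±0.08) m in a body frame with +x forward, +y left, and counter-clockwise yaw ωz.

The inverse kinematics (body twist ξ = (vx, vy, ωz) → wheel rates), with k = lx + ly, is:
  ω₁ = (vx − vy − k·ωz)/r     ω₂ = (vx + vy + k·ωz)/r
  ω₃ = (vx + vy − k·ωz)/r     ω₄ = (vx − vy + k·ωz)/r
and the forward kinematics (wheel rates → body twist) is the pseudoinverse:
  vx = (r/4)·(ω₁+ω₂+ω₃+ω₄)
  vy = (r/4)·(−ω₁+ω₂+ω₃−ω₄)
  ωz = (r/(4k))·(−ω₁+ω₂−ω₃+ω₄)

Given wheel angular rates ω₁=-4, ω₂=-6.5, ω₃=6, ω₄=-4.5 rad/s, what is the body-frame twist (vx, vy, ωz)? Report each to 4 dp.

(-0.2250, 0.2000, -0.9848)

k = lx + ly = 0.25 + 0.08 = 0.3300
ω₁+ω₂+ω₃+ω₄ = -9.0000  →  vx = (0.1/4)·-9.0000 = -0.2250
−ω₁+ω₂+ω₃−ω₄ = 8.0000  →  vy = (0.1/4)·8.0000 = 0.2000
−ω₁+ω₂−ω₃+ω₄ = -13.0000  →  ωz = (0.1/1.3200)·-13.0000 = -0.9848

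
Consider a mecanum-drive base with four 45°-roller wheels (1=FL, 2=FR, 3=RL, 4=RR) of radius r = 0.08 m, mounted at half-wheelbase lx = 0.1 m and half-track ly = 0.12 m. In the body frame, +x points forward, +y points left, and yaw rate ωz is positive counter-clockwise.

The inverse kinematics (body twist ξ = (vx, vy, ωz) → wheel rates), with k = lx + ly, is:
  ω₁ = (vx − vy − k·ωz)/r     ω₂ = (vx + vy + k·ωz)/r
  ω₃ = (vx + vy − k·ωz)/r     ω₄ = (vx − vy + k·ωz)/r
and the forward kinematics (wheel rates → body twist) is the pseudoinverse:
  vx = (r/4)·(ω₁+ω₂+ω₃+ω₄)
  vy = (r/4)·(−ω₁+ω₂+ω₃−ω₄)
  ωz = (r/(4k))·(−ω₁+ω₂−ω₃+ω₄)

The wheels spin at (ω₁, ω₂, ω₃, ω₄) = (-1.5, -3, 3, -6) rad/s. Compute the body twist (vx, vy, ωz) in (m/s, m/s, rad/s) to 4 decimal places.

k = lx + ly = 0.1 + 0.12 = 0.2200
ω₁+ω₂+ω₃+ω₄ = -7.5000  →  vx = (0.08/4)·-7.5000 = -0.1500
−ω₁+ω₂+ω₃−ω₄ = 7.5000  →  vy = (0.08/4)·7.5000 = 0.1500
−ω₁+ω₂−ω₃+ω₄ = -10.5000  →  ωz = (0.08/0.8800)·-10.5000 = -0.9545

(-0.1500, 0.1500, -0.9545)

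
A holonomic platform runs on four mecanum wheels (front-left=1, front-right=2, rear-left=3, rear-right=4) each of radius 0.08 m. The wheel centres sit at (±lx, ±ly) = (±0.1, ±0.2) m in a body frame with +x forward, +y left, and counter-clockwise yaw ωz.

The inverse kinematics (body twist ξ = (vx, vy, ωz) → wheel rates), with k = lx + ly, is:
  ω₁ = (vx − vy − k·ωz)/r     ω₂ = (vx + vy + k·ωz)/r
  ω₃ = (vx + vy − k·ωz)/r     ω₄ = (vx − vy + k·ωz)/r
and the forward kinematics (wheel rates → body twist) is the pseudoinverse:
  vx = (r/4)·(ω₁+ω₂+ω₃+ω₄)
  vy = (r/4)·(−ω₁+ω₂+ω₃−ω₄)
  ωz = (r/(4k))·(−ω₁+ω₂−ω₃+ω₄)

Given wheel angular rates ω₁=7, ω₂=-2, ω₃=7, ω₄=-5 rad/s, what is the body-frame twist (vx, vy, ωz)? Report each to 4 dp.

k = lx + ly = 0.1 + 0.2 = 0.3000
ω₁+ω₂+ω₃+ω₄ = 7.0000  →  vx = (0.08/4)·7.0000 = 0.1400
−ω₁+ω₂+ω₃−ω₄ = 3.0000  →  vy = (0.08/4)·3.0000 = 0.0600
−ω₁+ω₂−ω₃+ω₄ = -21.0000  →  ωz = (0.08/1.2000)·-21.0000 = -1.4000

(0.1400, 0.0600, -1.4000)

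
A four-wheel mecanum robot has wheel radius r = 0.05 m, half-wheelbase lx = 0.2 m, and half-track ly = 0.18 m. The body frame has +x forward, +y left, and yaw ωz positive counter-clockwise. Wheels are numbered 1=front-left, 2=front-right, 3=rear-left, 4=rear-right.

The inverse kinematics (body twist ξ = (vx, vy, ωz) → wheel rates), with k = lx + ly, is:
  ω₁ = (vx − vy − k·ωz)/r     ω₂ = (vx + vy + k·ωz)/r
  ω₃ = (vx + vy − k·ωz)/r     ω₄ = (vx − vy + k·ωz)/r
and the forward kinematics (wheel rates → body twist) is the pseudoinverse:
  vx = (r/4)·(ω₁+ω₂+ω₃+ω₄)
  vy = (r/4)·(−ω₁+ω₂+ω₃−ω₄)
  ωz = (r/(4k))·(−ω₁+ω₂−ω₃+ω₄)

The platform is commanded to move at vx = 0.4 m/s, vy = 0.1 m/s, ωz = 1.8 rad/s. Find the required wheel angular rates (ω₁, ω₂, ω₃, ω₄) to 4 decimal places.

(-7.6800, 23.6800, -3.6800, 19.6800)

k = lx + ly = 0.2 + 0.18 = 0.3800;  k·ωz = 0.3800·1.8 = 0.6840
ω₁ (FL) = (vx − vy − k·ωz)/r = -0.3840/0.05 = -7.6800
ω₂ (FR) = (vx + vy + k·ωz)/r = 1.1840/0.05 = 23.6800
ω₃ (RL) = (vx + vy − k·ωz)/r = -0.1840/0.05 = -3.6800
ω₄ (RR) = (vx − vy + k·ωz)/r = 0.9840/0.05 = 19.6800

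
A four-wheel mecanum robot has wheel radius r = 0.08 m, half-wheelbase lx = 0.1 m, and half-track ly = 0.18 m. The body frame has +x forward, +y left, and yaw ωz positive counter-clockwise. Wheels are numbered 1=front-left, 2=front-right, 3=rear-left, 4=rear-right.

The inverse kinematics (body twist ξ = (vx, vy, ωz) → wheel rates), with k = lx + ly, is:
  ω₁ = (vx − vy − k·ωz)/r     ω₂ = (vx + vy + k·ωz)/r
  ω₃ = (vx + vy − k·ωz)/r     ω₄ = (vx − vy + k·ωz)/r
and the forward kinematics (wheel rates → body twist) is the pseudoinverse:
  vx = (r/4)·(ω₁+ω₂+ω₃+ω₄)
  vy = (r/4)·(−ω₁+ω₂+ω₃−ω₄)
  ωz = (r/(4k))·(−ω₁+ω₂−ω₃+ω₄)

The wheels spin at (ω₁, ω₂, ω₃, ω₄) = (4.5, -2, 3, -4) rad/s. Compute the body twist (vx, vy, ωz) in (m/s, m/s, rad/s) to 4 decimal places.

(0.0300, 0.0100, -0.9643)

k = lx + ly = 0.1 + 0.18 = 0.2800
ω₁+ω₂+ω₃+ω₄ = 1.5000  →  vx = (0.08/4)·1.5000 = 0.0300
−ω₁+ω₂+ω₃−ω₄ = 0.5000  →  vy = (0.08/4)·0.5000 = 0.0100
−ω₁+ω₂−ω₃+ω₄ = -13.5000  →  ωz = (0.08/1.1200)·-13.5000 = -0.9643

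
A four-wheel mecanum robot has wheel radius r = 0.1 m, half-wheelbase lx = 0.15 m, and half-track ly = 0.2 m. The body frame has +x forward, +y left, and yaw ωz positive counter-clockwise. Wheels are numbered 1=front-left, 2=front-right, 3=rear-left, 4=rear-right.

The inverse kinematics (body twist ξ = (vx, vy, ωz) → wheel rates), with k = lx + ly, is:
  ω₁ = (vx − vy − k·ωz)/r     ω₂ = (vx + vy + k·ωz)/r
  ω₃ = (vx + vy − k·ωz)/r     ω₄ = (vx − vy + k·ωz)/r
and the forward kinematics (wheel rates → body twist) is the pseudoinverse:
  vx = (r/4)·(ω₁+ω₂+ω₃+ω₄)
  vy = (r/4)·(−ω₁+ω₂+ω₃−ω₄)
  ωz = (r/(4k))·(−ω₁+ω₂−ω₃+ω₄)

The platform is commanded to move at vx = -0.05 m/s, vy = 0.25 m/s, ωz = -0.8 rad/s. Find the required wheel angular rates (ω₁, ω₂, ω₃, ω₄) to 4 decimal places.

k = lx + ly = 0.15 + 0.2 = 0.3500;  k·ωz = 0.3500·-0.8 = -0.2800
ω₁ (FL) = (vx − vy − k·ωz)/r = -0.0200/0.1 = -0.2000
ω₂ (FR) = (vx + vy + k·ωz)/r = -0.0800/0.1 = -0.8000
ω₃ (RL) = (vx + vy − k·ωz)/r = 0.4800/0.1 = 4.8000
ω₄ (RR) = (vx − vy + k·ωz)/r = -0.5800/0.1 = -5.8000

(-0.2000, -0.8000, 4.8000, -5.8000)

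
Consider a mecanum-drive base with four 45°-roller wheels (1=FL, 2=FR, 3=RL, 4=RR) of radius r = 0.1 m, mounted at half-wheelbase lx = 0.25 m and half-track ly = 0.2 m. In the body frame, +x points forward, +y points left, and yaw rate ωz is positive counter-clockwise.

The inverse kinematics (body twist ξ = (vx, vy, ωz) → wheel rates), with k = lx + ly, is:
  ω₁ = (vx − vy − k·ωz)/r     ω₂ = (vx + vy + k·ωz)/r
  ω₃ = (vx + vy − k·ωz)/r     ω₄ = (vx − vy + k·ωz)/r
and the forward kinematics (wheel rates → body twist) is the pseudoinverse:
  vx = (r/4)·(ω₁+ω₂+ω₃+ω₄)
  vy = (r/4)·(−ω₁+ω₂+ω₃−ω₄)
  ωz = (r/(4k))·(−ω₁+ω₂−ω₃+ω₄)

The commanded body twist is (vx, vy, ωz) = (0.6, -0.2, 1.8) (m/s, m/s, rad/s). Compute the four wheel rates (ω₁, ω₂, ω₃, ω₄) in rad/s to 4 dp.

(-0.1000, 12.1000, -4.1000, 16.1000)

k = lx + ly = 0.25 + 0.2 = 0.4500;  k·ωz = 0.4500·1.8 = 0.8100
ω₁ (FL) = (vx − vy − k·ωz)/r = -0.0100/0.1 = -0.1000
ω₂ (FR) = (vx + vy + k·ωz)/r = 1.2100/0.1 = 12.1000
ω₃ (RL) = (vx + vy − k·ωz)/r = -0.4100/0.1 = -4.1000
ω₄ (RR) = (vx − vy + k·ωz)/r = 1.6100/0.1 = 16.1000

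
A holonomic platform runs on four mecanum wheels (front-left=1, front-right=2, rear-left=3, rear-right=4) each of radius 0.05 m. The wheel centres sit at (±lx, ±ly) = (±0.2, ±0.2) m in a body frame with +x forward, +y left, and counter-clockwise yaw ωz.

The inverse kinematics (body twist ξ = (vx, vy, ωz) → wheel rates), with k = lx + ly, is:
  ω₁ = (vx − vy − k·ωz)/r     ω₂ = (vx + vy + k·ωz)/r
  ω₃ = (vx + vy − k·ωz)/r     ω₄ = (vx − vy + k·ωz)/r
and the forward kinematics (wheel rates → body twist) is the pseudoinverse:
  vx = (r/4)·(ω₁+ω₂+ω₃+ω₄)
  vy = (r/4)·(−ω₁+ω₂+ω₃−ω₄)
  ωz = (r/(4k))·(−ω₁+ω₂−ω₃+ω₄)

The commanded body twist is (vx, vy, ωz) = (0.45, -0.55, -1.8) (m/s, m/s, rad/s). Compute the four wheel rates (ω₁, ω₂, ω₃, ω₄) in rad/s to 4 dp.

(34.4000, -16.4000, 12.4000, 5.6000)

k = lx + ly = 0.2 + 0.2 = 0.4000;  k·ωz = 0.4000·-1.8 = -0.7200
ω₁ (FL) = (vx − vy − k·ωz)/r = 1.7200/0.05 = 34.4000
ω₂ (FR) = (vx + vy + k·ωz)/r = -0.8200/0.05 = -16.4000
ω₃ (RL) = (vx + vy − k·ωz)/r = 0.6200/0.05 = 12.4000
ω₄ (RR) = (vx − vy + k·ωz)/r = 0.2800/0.05 = 5.6000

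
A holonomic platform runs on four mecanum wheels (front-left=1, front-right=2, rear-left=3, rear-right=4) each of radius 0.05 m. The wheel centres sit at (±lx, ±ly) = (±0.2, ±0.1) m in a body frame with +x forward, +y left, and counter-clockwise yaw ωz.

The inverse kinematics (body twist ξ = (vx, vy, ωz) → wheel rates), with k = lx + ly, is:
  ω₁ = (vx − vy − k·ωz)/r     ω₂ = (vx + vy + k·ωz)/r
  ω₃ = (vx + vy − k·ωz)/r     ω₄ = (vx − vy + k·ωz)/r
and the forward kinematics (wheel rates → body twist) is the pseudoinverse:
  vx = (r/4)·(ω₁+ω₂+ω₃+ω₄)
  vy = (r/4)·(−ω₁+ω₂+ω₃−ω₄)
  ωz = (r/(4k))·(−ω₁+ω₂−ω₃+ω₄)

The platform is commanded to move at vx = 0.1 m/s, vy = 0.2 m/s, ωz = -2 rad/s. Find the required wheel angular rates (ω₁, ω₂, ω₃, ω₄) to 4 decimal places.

k = lx + ly = 0.2 + 0.1 = 0.3000;  k·ωz = 0.3000·-2 = -0.6000
ω₁ (FL) = (vx − vy − k·ωz)/r = 0.5000/0.05 = 10.0000
ω₂ (FR) = (vx + vy + k·ωz)/r = -0.3000/0.05 = -6.0000
ω₃ (RL) = (vx + vy − k·ωz)/r = 0.9000/0.05 = 18.0000
ω₄ (RR) = (vx − vy + k·ωz)/r = -0.7000/0.05 = -14.0000

(10.0000, -6.0000, 18.0000, -14.0000)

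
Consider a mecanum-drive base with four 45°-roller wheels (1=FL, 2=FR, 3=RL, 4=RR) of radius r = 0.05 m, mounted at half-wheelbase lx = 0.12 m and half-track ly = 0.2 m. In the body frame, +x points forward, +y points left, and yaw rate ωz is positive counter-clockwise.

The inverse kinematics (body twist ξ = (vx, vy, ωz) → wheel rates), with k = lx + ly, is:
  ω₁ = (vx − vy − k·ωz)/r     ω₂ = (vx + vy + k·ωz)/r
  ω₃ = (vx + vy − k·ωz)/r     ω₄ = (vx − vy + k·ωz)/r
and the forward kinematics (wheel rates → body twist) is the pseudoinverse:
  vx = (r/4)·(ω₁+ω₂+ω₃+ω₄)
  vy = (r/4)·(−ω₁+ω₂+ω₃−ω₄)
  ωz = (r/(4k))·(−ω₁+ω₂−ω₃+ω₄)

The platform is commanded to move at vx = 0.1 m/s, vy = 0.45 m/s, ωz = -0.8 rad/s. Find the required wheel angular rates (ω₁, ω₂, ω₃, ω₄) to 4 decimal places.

k = lx + ly = 0.12 + 0.2 = 0.3200;  k·ωz = 0.3200·-0.8 = -0.2560
ω₁ (FL) = (vx − vy − k·ωz)/r = -0.0940/0.05 = -1.8800
ω₂ (FR) = (vx + vy + k·ωz)/r = 0.2940/0.05 = 5.8800
ω₃ (RL) = (vx + vy − k·ωz)/r = 0.8060/0.05 = 16.1200
ω₄ (RR) = (vx − vy + k·ωz)/r = -0.6060/0.05 = -12.1200

(-1.8800, 5.8800, 16.1200, -12.1200)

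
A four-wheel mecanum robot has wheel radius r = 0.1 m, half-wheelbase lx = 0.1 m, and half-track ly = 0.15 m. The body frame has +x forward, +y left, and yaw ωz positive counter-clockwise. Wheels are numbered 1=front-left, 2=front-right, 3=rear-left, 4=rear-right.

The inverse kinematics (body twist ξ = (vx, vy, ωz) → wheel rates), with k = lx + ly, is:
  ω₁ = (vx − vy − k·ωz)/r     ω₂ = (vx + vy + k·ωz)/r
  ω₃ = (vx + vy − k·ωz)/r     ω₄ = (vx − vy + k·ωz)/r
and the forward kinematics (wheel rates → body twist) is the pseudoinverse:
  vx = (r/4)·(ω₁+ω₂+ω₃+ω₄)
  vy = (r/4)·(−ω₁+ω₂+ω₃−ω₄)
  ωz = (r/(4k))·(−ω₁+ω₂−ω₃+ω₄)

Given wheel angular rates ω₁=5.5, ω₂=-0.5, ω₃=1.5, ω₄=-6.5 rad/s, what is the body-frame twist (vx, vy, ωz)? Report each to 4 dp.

k = lx + ly = 0.1 + 0.15 = 0.2500
ω₁+ω₂+ω₃+ω₄ = 0.0000  →  vx = (0.1/4)·0.0000 = 0.0000
−ω₁+ω₂+ω₃−ω₄ = 2.0000  →  vy = (0.1/4)·2.0000 = 0.0500
−ω₁+ω₂−ω₃+ω₄ = -14.0000  →  ωz = (0.1/1.0000)·-14.0000 = -1.4000

(0.0000, 0.0500, -1.4000)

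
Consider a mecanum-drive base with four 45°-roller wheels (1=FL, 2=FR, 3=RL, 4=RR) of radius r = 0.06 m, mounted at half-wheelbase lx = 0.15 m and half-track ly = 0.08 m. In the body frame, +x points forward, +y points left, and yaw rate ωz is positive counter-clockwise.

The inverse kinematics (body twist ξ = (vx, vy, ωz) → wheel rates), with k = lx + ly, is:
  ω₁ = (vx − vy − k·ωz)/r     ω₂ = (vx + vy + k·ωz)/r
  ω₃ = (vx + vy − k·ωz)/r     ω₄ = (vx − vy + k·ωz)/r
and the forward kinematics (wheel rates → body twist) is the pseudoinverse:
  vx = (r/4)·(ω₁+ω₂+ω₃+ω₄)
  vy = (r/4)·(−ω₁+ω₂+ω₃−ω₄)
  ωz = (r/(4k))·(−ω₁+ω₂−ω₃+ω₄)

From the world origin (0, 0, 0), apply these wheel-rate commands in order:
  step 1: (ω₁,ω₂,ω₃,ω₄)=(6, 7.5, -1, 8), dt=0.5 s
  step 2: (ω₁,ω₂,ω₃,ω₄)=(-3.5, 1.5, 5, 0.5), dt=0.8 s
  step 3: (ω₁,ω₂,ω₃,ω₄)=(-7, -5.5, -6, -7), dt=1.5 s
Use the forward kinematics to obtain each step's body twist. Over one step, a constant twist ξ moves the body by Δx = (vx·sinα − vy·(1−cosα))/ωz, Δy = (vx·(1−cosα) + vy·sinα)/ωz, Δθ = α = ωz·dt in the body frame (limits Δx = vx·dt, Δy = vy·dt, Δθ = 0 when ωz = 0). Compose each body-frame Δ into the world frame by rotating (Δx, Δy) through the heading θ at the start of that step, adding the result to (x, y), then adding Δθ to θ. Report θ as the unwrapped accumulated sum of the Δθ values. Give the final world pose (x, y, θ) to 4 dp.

step 1: ξ=(vx,vy,ωz)=(0.3075, -0.1125, 0.6848), dt=0.5 → body Δ=(0.1603, -0.0291, 0.3424) → world pose (0.1603, -0.0291, 0.3424)
step 2: ξ=(vx,vy,ωz)=(0.0525, 0.1425, 0.0326), dt=0.8 → body Δ=(0.0405, 0.1145, 0.0261) → world pose (0.1600, 0.0924, 0.3685)
step 3: ξ=(vx,vy,ωz)=(-0.3825, 0.0375, 0.0326), dt=1.5 → body Δ=(-0.5749, 0.0422, 0.0489) → world pose (-0.3915, -0.0753, 0.4174)

(-0.3915, -0.0753, 0.4174)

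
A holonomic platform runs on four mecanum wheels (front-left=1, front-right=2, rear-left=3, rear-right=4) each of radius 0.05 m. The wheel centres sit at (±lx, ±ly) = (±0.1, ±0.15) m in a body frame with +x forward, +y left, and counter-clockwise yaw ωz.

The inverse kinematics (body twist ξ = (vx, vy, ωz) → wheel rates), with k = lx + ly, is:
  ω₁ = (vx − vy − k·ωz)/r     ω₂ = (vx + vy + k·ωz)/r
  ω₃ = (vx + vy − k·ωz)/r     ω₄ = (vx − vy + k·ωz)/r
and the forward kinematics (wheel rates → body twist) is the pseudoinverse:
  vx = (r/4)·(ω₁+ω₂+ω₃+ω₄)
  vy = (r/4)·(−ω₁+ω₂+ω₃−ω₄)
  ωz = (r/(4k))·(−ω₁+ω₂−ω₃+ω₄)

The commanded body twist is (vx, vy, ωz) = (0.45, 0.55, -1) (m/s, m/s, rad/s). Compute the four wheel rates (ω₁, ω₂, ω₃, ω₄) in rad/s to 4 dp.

(3.0000, 15.0000, 25.0000, -7.0000)

k = lx + ly = 0.1 + 0.15 = 0.2500;  k·ωz = 0.2500·-1 = -0.2500
ω₁ (FL) = (vx − vy − k·ωz)/r = 0.1500/0.05 = 3.0000
ω₂ (FR) = (vx + vy + k·ωz)/r = 0.7500/0.05 = 15.0000
ω₃ (RL) = (vx + vy − k·ωz)/r = 1.2500/0.05 = 25.0000
ω₄ (RR) = (vx − vy + k·ωz)/r = -0.3500/0.05 = -7.0000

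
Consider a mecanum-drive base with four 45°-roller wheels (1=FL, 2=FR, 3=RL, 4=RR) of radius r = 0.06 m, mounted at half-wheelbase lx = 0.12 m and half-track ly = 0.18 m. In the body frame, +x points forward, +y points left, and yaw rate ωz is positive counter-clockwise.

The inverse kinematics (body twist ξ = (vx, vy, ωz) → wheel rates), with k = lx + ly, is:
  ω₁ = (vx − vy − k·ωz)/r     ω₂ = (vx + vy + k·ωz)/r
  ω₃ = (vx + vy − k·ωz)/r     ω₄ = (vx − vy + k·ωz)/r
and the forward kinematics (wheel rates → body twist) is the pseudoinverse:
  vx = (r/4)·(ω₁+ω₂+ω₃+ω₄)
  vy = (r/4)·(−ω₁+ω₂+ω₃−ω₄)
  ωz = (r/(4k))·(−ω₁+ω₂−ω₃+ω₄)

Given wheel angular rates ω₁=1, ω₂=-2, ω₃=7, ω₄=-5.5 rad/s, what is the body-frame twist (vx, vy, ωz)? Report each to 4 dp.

(0.0075, 0.1425, -0.7750)

k = lx + ly = 0.12 + 0.18 = 0.3000
ω₁+ω₂+ω₃+ω₄ = 0.5000  →  vx = (0.06/4)·0.5000 = 0.0075
−ω₁+ω₂+ω₃−ω₄ = 9.5000  →  vy = (0.06/4)·9.5000 = 0.1425
−ω₁+ω₂−ω₃+ω₄ = -15.5000  →  ωz = (0.06/1.2000)·-15.5000 = -0.7750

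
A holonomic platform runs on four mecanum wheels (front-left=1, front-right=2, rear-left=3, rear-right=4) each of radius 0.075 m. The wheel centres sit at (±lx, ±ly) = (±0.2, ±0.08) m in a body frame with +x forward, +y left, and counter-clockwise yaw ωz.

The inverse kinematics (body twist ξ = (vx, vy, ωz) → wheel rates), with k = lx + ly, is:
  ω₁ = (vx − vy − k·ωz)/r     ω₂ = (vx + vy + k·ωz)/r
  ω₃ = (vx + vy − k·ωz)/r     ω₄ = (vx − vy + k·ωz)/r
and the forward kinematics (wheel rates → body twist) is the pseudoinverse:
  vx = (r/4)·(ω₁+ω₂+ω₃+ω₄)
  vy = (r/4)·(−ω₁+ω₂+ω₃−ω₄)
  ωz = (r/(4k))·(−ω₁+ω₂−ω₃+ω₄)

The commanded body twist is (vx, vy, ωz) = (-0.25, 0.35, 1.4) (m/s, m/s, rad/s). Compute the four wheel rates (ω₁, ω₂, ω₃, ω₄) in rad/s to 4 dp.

(-13.2267, 6.5600, -3.8933, -2.7733)

k = lx + ly = 0.2 + 0.08 = 0.2800;  k·ωz = 0.2800·1.4 = 0.3920
ω₁ (FL) = (vx − vy − k·ωz)/r = -0.9920/0.075 = -13.2267
ω₂ (FR) = (vx + vy + k·ωz)/r = 0.4920/0.075 = 6.5600
ω₃ (RL) = (vx + vy − k·ωz)/r = -0.2920/0.075 = -3.8933
ω₄ (RR) = (vx − vy + k·ωz)/r = -0.2080/0.075 = -2.7733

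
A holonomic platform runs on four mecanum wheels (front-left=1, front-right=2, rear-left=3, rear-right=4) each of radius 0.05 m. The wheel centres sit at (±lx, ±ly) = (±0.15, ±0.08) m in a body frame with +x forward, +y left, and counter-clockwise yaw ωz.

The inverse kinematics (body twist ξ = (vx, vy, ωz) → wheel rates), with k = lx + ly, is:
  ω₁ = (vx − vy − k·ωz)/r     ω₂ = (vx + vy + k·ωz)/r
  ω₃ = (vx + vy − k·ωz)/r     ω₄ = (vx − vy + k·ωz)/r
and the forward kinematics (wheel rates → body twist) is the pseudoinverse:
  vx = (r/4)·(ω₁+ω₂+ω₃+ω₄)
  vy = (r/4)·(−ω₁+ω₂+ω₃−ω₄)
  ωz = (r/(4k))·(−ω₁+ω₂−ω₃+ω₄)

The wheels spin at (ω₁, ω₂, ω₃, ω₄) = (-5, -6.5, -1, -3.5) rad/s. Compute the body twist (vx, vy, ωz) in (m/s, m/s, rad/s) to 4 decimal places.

k = lx + ly = 0.15 + 0.08 = 0.2300
ω₁+ω₂+ω₃+ω₄ = -16.0000  →  vx = (0.05/4)·-16.0000 = -0.2000
−ω₁+ω₂+ω₃−ω₄ = 1.0000  →  vy = (0.05/4)·1.0000 = 0.0125
−ω₁+ω₂−ω₃+ω₄ = -4.0000  →  ωz = (0.05/0.9200)·-4.0000 = -0.2174

(-0.2000, 0.0125, -0.2174)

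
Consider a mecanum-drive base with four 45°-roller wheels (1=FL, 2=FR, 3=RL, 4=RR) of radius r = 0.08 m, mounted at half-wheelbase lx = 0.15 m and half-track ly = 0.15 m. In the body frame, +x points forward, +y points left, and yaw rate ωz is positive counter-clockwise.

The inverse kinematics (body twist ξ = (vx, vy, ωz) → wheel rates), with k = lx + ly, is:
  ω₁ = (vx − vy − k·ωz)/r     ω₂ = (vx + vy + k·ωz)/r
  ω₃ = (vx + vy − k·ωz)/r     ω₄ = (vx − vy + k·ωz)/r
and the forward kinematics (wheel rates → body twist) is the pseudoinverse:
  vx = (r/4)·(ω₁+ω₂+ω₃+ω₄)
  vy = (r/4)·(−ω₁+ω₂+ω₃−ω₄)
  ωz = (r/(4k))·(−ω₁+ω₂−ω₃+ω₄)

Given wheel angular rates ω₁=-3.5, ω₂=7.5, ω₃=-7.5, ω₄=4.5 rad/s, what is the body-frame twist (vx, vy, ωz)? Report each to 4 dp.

k = lx + ly = 0.15 + 0.15 = 0.3000
ω₁+ω₂+ω₃+ω₄ = 1.0000  →  vx = (0.08/4)·1.0000 = 0.0200
−ω₁+ω₂+ω₃−ω₄ = -1.0000  →  vy = (0.08/4)·-1.0000 = -0.0200
−ω₁+ω₂−ω₃+ω₄ = 23.0000  →  ωz = (0.08/1.2000)·23.0000 = 1.5333

(0.0200, -0.0200, 1.5333)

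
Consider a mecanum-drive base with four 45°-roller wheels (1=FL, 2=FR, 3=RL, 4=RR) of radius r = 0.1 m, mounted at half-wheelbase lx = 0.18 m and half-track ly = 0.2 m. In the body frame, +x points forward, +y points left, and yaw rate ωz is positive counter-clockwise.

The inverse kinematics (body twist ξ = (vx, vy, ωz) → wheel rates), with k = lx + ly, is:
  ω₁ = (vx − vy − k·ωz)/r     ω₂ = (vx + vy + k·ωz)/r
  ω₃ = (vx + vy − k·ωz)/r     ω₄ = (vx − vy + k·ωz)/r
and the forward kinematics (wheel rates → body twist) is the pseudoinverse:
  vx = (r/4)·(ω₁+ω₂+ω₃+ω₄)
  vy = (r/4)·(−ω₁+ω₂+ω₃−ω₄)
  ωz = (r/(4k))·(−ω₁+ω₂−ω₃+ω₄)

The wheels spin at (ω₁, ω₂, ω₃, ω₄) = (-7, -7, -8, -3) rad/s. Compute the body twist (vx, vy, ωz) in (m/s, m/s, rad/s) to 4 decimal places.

k = lx + ly = 0.18 + 0.2 = 0.3800
ω₁+ω₂+ω₃+ω₄ = -25.0000  →  vx = (0.1/4)·-25.0000 = -0.6250
−ω₁+ω₂+ω₃−ω₄ = -5.0000  →  vy = (0.1/4)·-5.0000 = -0.1250
−ω₁+ω₂−ω₃+ω₄ = 5.0000  →  ωz = (0.1/1.5200)·5.0000 = 0.3289

(-0.6250, -0.1250, 0.3289)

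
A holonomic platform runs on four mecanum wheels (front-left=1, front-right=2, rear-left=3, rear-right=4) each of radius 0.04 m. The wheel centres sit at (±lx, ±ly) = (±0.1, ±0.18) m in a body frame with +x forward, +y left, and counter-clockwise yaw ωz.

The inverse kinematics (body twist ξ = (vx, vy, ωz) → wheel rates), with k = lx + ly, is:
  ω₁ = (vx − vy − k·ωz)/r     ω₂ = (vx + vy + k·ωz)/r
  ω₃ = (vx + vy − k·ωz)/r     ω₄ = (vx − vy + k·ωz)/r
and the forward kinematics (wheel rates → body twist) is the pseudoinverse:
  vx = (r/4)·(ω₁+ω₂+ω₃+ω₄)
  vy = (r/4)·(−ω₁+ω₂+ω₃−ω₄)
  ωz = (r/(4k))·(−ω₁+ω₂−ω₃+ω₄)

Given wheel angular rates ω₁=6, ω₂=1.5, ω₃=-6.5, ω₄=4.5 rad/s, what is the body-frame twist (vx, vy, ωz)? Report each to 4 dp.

(0.0550, -0.1550, 0.2321)

k = lx + ly = 0.1 + 0.18 = 0.2800
ω₁+ω₂+ω₃+ω₄ = 5.5000  →  vx = (0.04/4)·5.5000 = 0.0550
−ω₁+ω₂+ω₃−ω₄ = -15.5000  →  vy = (0.04/4)·-15.5000 = -0.1550
−ω₁+ω₂−ω₃+ω₄ = 6.5000  →  ωz = (0.04/1.1200)·6.5000 = 0.2321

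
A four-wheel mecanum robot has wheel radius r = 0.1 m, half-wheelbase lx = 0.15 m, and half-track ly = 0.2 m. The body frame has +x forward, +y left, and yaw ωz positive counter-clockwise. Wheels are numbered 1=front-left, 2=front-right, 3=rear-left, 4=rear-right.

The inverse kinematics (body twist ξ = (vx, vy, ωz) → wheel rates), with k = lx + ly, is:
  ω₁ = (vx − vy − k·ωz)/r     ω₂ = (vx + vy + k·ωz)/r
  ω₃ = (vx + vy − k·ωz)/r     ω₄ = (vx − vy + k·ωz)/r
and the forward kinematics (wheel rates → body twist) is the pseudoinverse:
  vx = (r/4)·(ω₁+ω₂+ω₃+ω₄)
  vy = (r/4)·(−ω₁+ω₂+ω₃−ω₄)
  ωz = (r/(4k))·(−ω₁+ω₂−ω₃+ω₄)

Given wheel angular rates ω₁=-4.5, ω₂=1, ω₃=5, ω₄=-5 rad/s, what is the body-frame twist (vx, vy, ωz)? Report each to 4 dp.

(-0.0875, 0.3875, -0.3214)

k = lx + ly = 0.15 + 0.2 = 0.3500
ω₁+ω₂+ω₃+ω₄ = -3.5000  →  vx = (0.1/4)·-3.5000 = -0.0875
−ω₁+ω₂+ω₃−ω₄ = 15.5000  →  vy = (0.1/4)·15.5000 = 0.3875
−ω₁+ω₂−ω₃+ω₄ = -4.5000  →  ωz = (0.1/1.4000)·-4.5000 = -0.3214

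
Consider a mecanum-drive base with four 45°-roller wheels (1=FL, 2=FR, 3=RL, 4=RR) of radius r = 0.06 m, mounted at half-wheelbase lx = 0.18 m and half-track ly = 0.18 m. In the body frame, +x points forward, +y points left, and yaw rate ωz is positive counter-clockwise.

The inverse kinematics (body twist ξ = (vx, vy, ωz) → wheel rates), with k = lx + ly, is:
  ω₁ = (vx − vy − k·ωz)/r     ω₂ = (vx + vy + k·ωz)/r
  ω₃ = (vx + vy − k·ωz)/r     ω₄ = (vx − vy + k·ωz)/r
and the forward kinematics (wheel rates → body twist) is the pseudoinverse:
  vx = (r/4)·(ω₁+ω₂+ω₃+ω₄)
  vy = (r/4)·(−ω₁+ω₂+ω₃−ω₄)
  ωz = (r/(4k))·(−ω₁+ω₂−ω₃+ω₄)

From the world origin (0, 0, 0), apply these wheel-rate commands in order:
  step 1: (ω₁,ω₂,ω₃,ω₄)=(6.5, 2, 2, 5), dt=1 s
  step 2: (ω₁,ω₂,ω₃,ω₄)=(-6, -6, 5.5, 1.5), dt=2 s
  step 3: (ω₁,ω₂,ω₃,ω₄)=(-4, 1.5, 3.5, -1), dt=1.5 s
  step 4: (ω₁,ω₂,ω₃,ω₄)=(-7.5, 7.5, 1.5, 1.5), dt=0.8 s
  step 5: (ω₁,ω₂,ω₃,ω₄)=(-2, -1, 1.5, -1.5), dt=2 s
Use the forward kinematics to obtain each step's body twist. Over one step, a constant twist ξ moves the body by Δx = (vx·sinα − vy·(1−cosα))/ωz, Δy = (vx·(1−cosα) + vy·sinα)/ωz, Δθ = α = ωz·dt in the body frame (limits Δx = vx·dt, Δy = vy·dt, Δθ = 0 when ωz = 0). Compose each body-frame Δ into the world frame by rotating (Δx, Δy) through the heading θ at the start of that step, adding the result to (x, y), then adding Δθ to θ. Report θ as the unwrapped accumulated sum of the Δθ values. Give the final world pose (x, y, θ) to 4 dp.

(0.1415, 0.5272, 0.0000)

step 1: ξ=(vx,vy,ωz)=(0.2325, -0.1125, -0.0625), dt=1.0 → body Δ=(0.2288, -0.1197, -0.0625) → world pose (0.2288, -0.1197, -0.0625)
step 2: ξ=(vx,vy,ωz)=(-0.0750, 0.0600, -0.1667), dt=2.0 → body Δ=(-0.1274, 0.1426, -0.3333) → world pose (0.1106, 0.0305, -0.3958)
step 3: ξ=(vx,vy,ωz)=(0.0000, 0.1500, 0.0417), dt=1.5 → body Δ=(-0.0070, 0.2249, 0.0625) → world pose (0.1908, 0.2407, -0.3333)
step 4: ξ=(vx,vy,ωz)=(0.0450, 0.2250, 0.6250), dt=0.8 → body Δ=(-0.0096, 0.1814, 0.5000) → world pose (0.2411, 0.4153, 0.1667)
step 5: ξ=(vx,vy,ωz)=(-0.0450, 0.0600, -0.0833), dt=2.0 → body Δ=(-0.0796, 0.1269, -0.1667) → world pose (0.1415, 0.5272, 0.0000)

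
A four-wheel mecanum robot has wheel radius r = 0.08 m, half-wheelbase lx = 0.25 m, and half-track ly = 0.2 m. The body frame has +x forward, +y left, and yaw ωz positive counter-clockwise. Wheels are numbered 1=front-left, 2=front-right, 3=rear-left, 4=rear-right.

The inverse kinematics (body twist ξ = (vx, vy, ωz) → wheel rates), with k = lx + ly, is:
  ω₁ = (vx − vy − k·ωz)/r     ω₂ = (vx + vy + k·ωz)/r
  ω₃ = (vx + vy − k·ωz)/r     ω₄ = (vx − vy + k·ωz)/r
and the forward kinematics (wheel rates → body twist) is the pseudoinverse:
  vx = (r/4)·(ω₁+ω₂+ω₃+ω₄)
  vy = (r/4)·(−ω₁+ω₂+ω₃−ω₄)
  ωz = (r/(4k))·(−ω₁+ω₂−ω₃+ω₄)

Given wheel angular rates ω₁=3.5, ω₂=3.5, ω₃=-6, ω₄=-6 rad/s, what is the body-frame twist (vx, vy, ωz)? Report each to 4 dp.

(-0.1000, 0.0000, 0.0000)

k = lx + ly = 0.25 + 0.2 = 0.4500
ω₁+ω₂+ω₃+ω₄ = -5.0000  →  vx = (0.08/4)·-5.0000 = -0.1000
−ω₁+ω₂+ω₃−ω₄ = 0.0000  →  vy = (0.08/4)·0.0000 = 0.0000
−ω₁+ω₂−ω₃+ω₄ = 0.0000  →  ωz = (0.08/1.8000)·0.0000 = 0.0000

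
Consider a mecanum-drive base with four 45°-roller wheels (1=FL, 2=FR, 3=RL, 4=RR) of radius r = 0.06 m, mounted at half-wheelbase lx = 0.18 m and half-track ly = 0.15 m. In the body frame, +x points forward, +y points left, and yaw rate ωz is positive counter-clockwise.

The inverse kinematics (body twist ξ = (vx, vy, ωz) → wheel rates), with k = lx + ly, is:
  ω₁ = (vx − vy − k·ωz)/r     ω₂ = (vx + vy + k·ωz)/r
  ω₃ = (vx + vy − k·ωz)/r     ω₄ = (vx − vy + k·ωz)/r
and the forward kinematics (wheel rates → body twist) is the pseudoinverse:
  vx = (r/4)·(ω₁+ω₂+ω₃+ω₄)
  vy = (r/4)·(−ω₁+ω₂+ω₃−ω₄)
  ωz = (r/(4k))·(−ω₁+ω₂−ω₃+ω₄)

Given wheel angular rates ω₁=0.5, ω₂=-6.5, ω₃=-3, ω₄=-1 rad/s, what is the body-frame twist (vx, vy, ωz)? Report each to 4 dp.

(-0.1500, -0.1350, -0.2273)

k = lx + ly = 0.18 + 0.15 = 0.3300
ω₁+ω₂+ω₃+ω₄ = -10.0000  →  vx = (0.06/4)·-10.0000 = -0.1500
−ω₁+ω₂+ω₃−ω₄ = -9.0000  →  vy = (0.06/4)·-9.0000 = -0.1350
−ω₁+ω₂−ω₃+ω₄ = -5.0000  →  ωz = (0.06/1.3200)·-5.0000 = -0.2273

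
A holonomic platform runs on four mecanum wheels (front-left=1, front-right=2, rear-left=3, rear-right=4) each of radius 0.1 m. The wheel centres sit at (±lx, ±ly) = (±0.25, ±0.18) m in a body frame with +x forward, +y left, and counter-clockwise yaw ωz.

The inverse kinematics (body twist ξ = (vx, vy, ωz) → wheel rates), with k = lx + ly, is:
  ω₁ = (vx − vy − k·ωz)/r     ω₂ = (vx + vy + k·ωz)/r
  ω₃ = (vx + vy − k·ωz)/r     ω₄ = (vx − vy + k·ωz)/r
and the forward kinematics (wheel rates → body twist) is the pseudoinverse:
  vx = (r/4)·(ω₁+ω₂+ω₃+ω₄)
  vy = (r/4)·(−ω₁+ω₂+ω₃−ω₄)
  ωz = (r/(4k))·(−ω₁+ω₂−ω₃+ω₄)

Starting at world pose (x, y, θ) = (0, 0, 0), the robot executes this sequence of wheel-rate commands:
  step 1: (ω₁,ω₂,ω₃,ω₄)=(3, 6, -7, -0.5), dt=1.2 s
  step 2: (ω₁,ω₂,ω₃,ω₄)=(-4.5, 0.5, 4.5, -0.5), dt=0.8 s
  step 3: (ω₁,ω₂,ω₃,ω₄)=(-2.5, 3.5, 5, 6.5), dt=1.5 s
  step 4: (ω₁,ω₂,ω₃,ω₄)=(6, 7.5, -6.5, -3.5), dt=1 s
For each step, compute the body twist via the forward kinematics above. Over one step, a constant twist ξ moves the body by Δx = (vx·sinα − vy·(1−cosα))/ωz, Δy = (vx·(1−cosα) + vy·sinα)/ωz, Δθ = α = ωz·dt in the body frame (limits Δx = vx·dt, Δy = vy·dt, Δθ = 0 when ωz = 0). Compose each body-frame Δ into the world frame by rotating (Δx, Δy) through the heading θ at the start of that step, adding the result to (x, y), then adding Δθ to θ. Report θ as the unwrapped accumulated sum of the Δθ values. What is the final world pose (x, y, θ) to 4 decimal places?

step 1: ξ=(vx,vy,ωz)=(0.0375, -0.0875, 0.5523), dt=1.2 → body Δ=(0.0753, -0.0831, 0.6628) → world pose (0.0753, -0.0831, 0.6628)
step 2: ξ=(vx,vy,ωz)=(0.0000, 0.2500, 0.0000), dt=0.8 → body Δ=(0.0000, 0.2000, 0.0000) → world pose (-0.0477, 0.0746, 0.6628)
step 3: ξ=(vx,vy,ωz)=(0.3125, 0.1125, 0.4360), dt=1.5 → body Δ=(0.3828, 0.3049, 0.6541) → world pose (0.0664, 0.5504, 1.3169)
step 4: ξ=(vx,vy,ωz)=(0.0875, -0.0375, 0.2616), dt=1.0 → body Δ=(0.0914, -0.0257, 0.2616) → world pose (0.1142, 0.6324, 1.5785)

(0.1142, 0.6324, 1.5785)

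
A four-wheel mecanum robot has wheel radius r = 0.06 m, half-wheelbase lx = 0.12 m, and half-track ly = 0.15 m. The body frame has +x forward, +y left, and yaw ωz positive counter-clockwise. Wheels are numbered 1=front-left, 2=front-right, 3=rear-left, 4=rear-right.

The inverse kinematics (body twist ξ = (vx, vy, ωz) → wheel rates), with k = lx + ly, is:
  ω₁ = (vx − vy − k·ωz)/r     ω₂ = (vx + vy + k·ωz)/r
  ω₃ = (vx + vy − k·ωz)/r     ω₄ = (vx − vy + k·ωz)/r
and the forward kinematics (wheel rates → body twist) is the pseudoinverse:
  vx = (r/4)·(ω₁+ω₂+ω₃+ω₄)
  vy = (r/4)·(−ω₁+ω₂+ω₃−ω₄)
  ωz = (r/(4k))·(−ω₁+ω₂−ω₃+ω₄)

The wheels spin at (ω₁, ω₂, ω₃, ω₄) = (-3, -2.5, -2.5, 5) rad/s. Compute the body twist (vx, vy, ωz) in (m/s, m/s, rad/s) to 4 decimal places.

k = lx + ly = 0.12 + 0.15 = 0.2700
ω₁+ω₂+ω₃+ω₄ = -3.0000  →  vx = (0.06/4)·-3.0000 = -0.0450
−ω₁+ω₂+ω₃−ω₄ = -7.0000  →  vy = (0.06/4)·-7.0000 = -0.1050
−ω₁+ω₂−ω₃+ω₄ = 8.0000  →  ωz = (0.06/1.0800)·8.0000 = 0.4444

(-0.0450, -0.1050, 0.4444)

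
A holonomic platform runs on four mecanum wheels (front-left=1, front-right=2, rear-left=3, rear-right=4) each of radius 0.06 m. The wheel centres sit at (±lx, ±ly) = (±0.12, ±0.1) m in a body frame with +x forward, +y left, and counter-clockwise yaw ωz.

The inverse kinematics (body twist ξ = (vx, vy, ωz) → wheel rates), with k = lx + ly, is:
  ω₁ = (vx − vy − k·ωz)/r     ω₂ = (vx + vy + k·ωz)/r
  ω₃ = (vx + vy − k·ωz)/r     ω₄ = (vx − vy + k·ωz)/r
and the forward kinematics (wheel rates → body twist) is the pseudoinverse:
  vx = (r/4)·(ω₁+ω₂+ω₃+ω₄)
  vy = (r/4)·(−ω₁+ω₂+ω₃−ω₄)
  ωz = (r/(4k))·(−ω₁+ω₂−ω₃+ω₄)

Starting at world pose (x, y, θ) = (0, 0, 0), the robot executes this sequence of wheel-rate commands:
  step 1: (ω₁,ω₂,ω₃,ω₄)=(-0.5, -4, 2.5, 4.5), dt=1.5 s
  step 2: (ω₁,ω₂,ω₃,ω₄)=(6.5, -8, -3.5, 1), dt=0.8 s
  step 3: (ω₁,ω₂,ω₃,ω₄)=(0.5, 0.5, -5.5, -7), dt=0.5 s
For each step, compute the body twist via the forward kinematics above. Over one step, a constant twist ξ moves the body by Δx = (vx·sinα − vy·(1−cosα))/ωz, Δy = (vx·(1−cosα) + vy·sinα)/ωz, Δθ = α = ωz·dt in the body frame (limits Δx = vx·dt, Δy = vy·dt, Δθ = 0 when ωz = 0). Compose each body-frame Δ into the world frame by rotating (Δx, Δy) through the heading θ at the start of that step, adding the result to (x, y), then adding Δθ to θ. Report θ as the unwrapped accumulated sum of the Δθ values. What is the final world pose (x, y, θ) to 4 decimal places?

step 1: ξ=(vx,vy,ωz)=(0.0375, -0.0825, -0.1023), dt=1.5 → body Δ=(0.0466, -0.1276, -0.1534) → world pose (0.0466, -0.1276, -0.1534)
step 2: ξ=(vx,vy,ωz)=(-0.0600, -0.2850, -0.6818), dt=0.8 → body Δ=(-0.1063, -0.2041, -0.5455) → world pose (-0.0897, -0.3130, -0.6989)
step 3: ξ=(vx,vy,ωz)=(-0.1725, 0.0225, -0.1023), dt=0.5 → body Δ=(-0.0859, 0.0134, -0.0511) → world pose (-0.1468, -0.2474, -0.7500)

(-0.1468, -0.2474, -0.7500)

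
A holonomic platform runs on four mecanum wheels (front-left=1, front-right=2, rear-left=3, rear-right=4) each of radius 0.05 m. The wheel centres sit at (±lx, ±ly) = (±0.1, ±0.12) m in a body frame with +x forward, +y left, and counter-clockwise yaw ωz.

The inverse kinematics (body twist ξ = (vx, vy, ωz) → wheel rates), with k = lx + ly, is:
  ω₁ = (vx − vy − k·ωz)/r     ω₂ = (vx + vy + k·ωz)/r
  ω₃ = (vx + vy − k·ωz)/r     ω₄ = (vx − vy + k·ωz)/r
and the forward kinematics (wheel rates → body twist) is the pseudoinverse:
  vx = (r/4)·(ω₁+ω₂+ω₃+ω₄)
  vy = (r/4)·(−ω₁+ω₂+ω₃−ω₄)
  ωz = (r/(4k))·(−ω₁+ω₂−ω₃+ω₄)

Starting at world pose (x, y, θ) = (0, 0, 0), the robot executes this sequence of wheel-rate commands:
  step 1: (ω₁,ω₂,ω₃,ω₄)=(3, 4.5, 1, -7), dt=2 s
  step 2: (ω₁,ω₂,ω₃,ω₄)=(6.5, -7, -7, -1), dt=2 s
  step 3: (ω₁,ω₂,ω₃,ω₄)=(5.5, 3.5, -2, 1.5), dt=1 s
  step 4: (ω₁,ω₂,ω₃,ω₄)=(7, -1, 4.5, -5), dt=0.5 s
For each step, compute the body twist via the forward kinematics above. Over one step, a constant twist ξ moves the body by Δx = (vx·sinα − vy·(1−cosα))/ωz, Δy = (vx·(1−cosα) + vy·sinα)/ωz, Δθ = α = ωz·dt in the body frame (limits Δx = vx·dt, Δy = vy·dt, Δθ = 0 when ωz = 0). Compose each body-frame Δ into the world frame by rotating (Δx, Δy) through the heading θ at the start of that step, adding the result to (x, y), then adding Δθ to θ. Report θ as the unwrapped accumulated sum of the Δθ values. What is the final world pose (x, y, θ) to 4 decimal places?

step 1: ξ=(vx,vy,ωz)=(0.0187, 0.1188, -0.3693), dt=2.0 → body Δ=(0.1180, 0.2033, -0.7386) → world pose (0.1180, 0.2033, -0.7386)
step 2: ξ=(vx,vy,ωz)=(-0.1063, -0.2438, -0.4261), dt=2.0 → body Δ=(-0.3832, -0.3454, -0.8523) → world pose (-0.3979, 0.2059, -1.5909)
step 3: ξ=(vx,vy,ωz)=(0.1063, -0.0688, 0.0852), dt=1.0 → body Δ=(0.1090, -0.0641, 0.0852) → world pose (-0.4642, 0.0981, -1.5057)
step 4: ξ=(vx,vy,ωz)=(0.0688, 0.0187, -0.9943), dt=0.5 → body Δ=(0.0353, 0.0006, -0.4972) → world pose (-0.4613, 0.0630, -2.0028)

(-0.4613, 0.0630, -2.0028)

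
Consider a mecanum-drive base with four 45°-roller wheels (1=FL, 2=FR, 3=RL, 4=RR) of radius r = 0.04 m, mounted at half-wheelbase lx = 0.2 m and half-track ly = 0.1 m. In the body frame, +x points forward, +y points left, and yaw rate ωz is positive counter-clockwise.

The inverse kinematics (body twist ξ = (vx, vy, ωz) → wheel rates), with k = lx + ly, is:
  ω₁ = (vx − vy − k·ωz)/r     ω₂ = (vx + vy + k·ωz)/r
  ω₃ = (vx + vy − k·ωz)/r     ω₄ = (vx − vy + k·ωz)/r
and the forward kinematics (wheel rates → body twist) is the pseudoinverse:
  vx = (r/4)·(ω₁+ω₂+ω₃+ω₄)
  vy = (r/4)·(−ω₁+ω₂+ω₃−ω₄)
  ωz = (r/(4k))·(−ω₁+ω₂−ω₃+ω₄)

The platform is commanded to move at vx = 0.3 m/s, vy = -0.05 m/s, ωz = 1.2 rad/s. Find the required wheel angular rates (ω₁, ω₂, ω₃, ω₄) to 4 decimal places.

(-0.2500, 15.2500, -2.7500, 17.7500)

k = lx + ly = 0.2 + 0.1 = 0.3000;  k·ωz = 0.3000·1.2 = 0.3600
ω₁ (FL) = (vx − vy − k·ωz)/r = -0.0100/0.04 = -0.2500
ω₂ (FR) = (vx + vy + k·ωz)/r = 0.6100/0.04 = 15.2500
ω₃ (RL) = (vx + vy − k·ωz)/r = -0.1100/0.04 = -2.7500
ω₄ (RR) = (vx − vy + k·ωz)/r = 0.7100/0.04 = 17.7500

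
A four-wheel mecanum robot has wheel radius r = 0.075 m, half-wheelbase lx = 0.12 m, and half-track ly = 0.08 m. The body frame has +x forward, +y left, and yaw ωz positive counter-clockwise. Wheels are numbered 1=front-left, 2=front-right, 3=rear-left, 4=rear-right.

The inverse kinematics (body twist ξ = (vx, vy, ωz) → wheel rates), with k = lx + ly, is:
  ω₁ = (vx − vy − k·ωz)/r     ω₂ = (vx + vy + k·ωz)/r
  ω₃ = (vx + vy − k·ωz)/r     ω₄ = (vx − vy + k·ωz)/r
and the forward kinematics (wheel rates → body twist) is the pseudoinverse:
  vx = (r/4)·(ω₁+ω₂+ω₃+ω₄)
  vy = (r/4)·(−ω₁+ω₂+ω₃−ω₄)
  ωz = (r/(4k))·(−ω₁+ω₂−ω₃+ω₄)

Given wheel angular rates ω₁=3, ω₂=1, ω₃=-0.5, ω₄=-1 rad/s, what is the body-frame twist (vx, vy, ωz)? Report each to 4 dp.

k = lx + ly = 0.12 + 0.08 = 0.2000
ω₁+ω₂+ω₃+ω₄ = 2.5000  →  vx = (0.075/4)·2.5000 = 0.0469
−ω₁+ω₂+ω₃−ω₄ = -1.5000  →  vy = (0.075/4)·-1.5000 = -0.0281
−ω₁+ω₂−ω₃+ω₄ = -2.5000  →  ωz = (0.075/0.8000)·-2.5000 = -0.2344

(0.0469, -0.0281, -0.2344)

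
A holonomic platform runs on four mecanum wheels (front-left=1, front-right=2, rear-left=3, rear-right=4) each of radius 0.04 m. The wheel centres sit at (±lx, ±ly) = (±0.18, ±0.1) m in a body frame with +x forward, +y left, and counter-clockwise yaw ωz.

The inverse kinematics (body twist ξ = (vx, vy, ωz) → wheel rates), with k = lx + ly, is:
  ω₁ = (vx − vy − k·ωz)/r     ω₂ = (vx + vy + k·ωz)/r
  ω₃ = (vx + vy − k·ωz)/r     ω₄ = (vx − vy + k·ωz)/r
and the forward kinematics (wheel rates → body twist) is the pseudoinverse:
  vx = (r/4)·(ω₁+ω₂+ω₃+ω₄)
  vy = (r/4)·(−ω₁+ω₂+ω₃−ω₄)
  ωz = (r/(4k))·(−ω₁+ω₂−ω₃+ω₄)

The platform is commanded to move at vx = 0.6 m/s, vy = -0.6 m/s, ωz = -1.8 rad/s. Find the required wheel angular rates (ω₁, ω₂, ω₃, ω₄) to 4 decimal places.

k = lx + ly = 0.18 + 0.1 = 0.2800;  k·ωz = 0.2800·-1.8 = -0.5040
ω₁ (FL) = (vx − vy − k·ωz)/r = 1.7040/0.04 = 42.6000
ω₂ (FR) = (vx + vy + k·ωz)/r = -0.5040/0.04 = -12.6000
ω₃ (RL) = (vx + vy − k·ωz)/r = 0.5040/0.04 = 12.6000
ω₄ (RR) = (vx − vy + k·ωz)/r = 0.6960/0.04 = 17.4000

(42.6000, -12.6000, 12.6000, 17.4000)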